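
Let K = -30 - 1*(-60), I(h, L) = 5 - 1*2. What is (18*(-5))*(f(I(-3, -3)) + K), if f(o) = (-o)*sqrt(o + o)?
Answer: -2700 + 270*sqrt(6) ≈ -2038.6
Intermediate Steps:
I(h, L) = 3 (I(h, L) = 5 - 2 = 3)
K = 30 (K = -30 + 60 = 30)
f(o) = -sqrt(2)*o**(3/2) (f(o) = (-o)*sqrt(2*o) = (-o)*(sqrt(2)*sqrt(o)) = -sqrt(2)*o**(3/2))
(18*(-5))*(f(I(-3, -3)) + K) = (18*(-5))*(-sqrt(2)*3**(3/2) + 30) = -90*(-sqrt(2)*3*sqrt(3) + 30) = -90*(-3*sqrt(6) + 30) = -90*(30 - 3*sqrt(6)) = -2700 + 270*sqrt(6)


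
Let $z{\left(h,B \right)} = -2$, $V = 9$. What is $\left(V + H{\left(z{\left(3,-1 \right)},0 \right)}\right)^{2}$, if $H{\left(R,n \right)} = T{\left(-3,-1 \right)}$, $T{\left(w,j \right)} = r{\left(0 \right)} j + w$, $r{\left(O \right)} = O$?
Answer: $36$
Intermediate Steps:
$T{\left(w,j \right)} = w$ ($T{\left(w,j \right)} = 0 j + w = 0 + w = w$)
$H{\left(R,n \right)} = -3$
$\left(V + H{\left(z{\left(3,-1 \right)},0 \right)}\right)^{2} = \left(9 - 3\right)^{2} = 6^{2} = 36$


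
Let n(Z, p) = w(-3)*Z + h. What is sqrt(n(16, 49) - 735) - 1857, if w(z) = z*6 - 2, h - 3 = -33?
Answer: -1857 + I*sqrt(1085) ≈ -1857.0 + 32.939*I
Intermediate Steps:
h = -30 (h = 3 - 33 = -30)
w(z) = -2 + 6*z (w(z) = 6*z - 2 = -2 + 6*z)
n(Z, p) = -30 - 20*Z (n(Z, p) = (-2 + 6*(-3))*Z - 30 = (-2 - 18)*Z - 30 = -20*Z - 30 = -30 - 20*Z)
sqrt(n(16, 49) - 735) - 1857 = sqrt((-30 - 20*16) - 735) - 1857 = sqrt((-30 - 320) - 735) - 1857 = sqrt(-350 - 735) - 1857 = sqrt(-1085) - 1857 = I*sqrt(1085) - 1857 = -1857 + I*sqrt(1085)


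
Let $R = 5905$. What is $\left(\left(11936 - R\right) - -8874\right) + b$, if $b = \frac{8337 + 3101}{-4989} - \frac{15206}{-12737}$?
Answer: $\frac{947066807093}{63544893} \approx 14904.0$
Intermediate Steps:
$b = - \frac{69823072}{63544893}$ ($b = 11438 \left(- \frac{1}{4989}\right) - - \frac{15206}{12737} = - \frac{11438}{4989} + \frac{15206}{12737} = - \frac{69823072}{63544893} \approx -1.0988$)
$\left(\left(11936 - R\right) - -8874\right) + b = \left(\left(11936 - 5905\right) - -8874\right) - \frac{69823072}{63544893} = \left(\left(11936 - 5905\right) + 8874\right) - \frac{69823072}{63544893} = \left(6031 + 8874\right) - \frac{69823072}{63544893} = 14905 - \frac{69823072}{63544893} = \frac{947066807093}{63544893}$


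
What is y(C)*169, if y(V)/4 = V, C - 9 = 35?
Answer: 29744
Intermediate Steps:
C = 44 (C = 9 + 35 = 44)
y(V) = 4*V
y(C)*169 = (4*44)*169 = 176*169 = 29744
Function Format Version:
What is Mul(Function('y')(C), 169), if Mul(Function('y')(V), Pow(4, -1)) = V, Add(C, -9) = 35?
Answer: 29744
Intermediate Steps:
C = 44 (C = Add(9, 35) = 44)
Function('y')(V) = Mul(4, V)
Mul(Function('y')(C), 169) = Mul(Mul(4, 44), 169) = Mul(176, 169) = 29744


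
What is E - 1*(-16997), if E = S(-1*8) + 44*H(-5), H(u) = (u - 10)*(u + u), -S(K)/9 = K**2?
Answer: 23021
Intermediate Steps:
S(K) = -9*K**2
H(u) = 2*u*(-10 + u) (H(u) = (-10 + u)*(2*u) = 2*u*(-10 + u))
E = 6024 (E = -9*(-1*8)**2 + 44*(2*(-5)*(-10 - 5)) = -9*(-8)**2 + 44*(2*(-5)*(-15)) = -9*64 + 44*150 = -576 + 6600 = 6024)
E - 1*(-16997) = 6024 - 1*(-16997) = 6024 + 16997 = 23021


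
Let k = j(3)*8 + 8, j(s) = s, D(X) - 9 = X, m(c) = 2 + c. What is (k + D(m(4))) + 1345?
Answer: 1392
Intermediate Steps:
D(X) = 9 + X
k = 32 (k = 3*8 + 8 = 24 + 8 = 32)
(k + D(m(4))) + 1345 = (32 + (9 + (2 + 4))) + 1345 = (32 + (9 + 6)) + 1345 = (32 + 15) + 1345 = 47 + 1345 = 1392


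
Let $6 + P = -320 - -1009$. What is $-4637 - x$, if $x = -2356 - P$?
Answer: $-1598$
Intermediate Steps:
$P = 683$ ($P = -6 - -689 = -6 + \left(-320 + 1009\right) = -6 + 689 = 683$)
$x = -3039$ ($x = -2356 - 683 = -3039$)
$-4637 - x = -4637 - -3039 = -4637 + 3039 = -1598$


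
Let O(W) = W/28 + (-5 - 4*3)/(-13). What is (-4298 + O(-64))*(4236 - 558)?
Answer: -1438859346/91 ≈ -1.5812e+7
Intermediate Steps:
O(W) = 17/13 + W/28 (O(W) = W*(1/28) + (-5 - 12)*(-1/13) = W/28 - 17*(-1/13) = W/28 + 17/13 = 17/13 + W/28)
(-4298 + O(-64))*(4236 - 558) = (-4298 + (17/13 + (1/28)*(-64)))*(4236 - 558) = (-4298 + (17/13 - 16/7))*3678 = (-4298 - 89/91)*3678 = -391207/91*3678 = -1438859346/91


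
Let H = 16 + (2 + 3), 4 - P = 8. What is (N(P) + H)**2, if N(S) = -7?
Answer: 196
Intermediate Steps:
P = -4 (P = 4 - 1*8 = 4 - 8 = -4)
H = 21 (H = 16 + 5 = 21)
(N(P) + H)**2 = (-7 + 21)**2 = 14**2 = 196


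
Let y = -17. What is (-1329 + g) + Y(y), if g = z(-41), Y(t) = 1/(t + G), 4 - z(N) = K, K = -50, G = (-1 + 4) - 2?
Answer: -20401/16 ≈ -1275.1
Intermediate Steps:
G = 1 (G = 3 - 2 = 1)
z(N) = 54 (z(N) = 4 - 1*(-50) = 4 + 50 = 54)
Y(t) = 1/(1 + t) (Y(t) = 1/(t + 1) = 1/(1 + t))
g = 54
(-1329 + g) + Y(y) = (-1329 + 54) + 1/(1 - 17) = -1275 + 1/(-16) = -1275 - 1/16 = -20401/16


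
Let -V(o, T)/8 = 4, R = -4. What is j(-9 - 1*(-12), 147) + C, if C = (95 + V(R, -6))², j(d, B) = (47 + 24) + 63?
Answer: 4103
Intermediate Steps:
V(o, T) = -32 (V(o, T) = -8*4 = -32)
j(d, B) = 134 (j(d, B) = 71 + 63 = 134)
C = 3969 (C = (95 - 32)² = 63² = 3969)
j(-9 - 1*(-12), 147) + C = 134 + 3969 = 4103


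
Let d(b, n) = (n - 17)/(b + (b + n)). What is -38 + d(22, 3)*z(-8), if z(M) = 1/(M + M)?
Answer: -14281/376 ≈ -37.981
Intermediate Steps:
z(M) = 1/(2*M)
d(b, n) = (-17 + n)/(n + 2*b)
-38 + d(22, 3)*z(-8) = -38 + ((-17 + 3)/(3 + 2*22))*((½)/(-8)) = -38 + (-14/(3 + 44))*((½)*(-⅛)) = -38 + (-14/47)*(-1/16) = -38 + ((1/47)*(-14))*(-1/16) = -38 - 14/47*(-1/16) = -38 + 7/376 = -14281/376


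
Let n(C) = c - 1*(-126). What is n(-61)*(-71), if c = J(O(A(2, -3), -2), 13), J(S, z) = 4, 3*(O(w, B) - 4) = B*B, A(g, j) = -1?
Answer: -9230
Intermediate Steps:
O(w, B) = 4 + B**2/3 (O(w, B) = 4 + (B*B)/3 = 4 + B**2/3)
c = 4
n(C) = 130 (n(C) = 4 - 1*(-126) = 4 + 126 = 130)
n(-61)*(-71) = 130*(-71) = -9230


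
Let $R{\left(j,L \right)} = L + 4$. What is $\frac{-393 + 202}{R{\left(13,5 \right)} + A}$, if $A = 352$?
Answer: $- \frac{191}{361} \approx -0.52909$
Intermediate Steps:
$R{\left(j,L \right)} = 4 + L$
$\frac{-393 + 202}{R{\left(13,5 \right)} + A} = \frac{-393 + 202}{\left(4 + 5\right) + 352} = - \frac{191}{9 + 352} = - \frac{191}{361}$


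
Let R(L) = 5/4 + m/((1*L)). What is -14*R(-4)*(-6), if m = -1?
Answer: 126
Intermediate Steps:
R(L) = 5/4 - 1/L (R(L) = 5/4 - 1/(1*L) = 5*(¼) - 1/L = 5/4 - 1/L)
-14*R(-4)*(-6) = -14*(5/4 - 1/(-4))*(-6) = -14*(5/4 - 1*(-¼))*(-6) = -14*(5/4 + ¼)*(-6) = -14*3/2*(-6) = -21*(-6) = 126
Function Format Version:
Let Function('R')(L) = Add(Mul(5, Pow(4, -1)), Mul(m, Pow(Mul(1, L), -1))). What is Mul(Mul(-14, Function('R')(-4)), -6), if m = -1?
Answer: 126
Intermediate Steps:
Function('R')(L) = Add(Rational(5, 4), Mul(-1, Pow(L, -1))) (Function('R')(L) = Add(Mul(5, Pow(4, -1)), Mul(-1, Pow(Mul(1, L), -1))) = Add(Mul(5, Rational(1, 4)), Mul(-1, Pow(L, -1))) = Add(Rational(5, 4), Mul(-1, Pow(L, -1))))
Mul(Mul(-14, Function('R')(-4)), -6) = Mul(Mul(-14, Add(Rational(5, 4), Mul(-1, Pow(-4, -1)))), -6) = Mul(Mul(-14, Add(Rational(5, 4), Mul(-1, Rational(-1, 4)))), -6) = Mul(Mul(-14, Add(Rational(5, 4), Rational(1, 4))), -6) = Mul(Mul(-14, Rational(3, 2)), -6) = Mul(-21, -6) = 126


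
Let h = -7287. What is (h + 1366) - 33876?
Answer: -39797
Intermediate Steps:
(h + 1366) - 33876 = (-7287 + 1366) - 33876 = -5921 - 33876 = -39797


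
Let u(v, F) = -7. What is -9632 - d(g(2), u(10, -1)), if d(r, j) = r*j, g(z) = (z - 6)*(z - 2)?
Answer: -9632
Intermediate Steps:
g(z) = (-6 + z)*(-2 + z)
d(r, j) = j*r
-9632 - d(g(2), u(10, -1)) = -9632 - (-7)*(12 + 2² - 8*2) = -9632 - (-7)*(12 + 4 - 16) = -9632 - (-7)*0 = -9632 - 1*0 = -9632 + 0 = -9632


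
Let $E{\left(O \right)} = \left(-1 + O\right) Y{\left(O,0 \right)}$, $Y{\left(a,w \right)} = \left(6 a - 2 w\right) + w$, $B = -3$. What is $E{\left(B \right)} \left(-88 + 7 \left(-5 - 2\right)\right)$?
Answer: $-9864$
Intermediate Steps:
$Y{\left(a,w \right)} = - w + 6 a$ ($Y{\left(a,w \right)} = \left(- 2 w + 6 a\right) + w = - w + 6 a$)
$E{\left(O \right)} = 6 O \left(-1 + O\right)$ ($E{\left(O \right)} = \left(-1 + O\right) \left(\left(-1\right) 0 + 6 O\right) = \left(-1 + O\right) \left(0 + 6 O\right) = \left(-1 + O\right) 6 O = 6 O \left(-1 + O\right)$)
$E{\left(B \right)} \left(-88 + 7 \left(-5 - 2\right)\right) = 6 \left(-3\right) \left(-1 - 3\right) \left(-88 + 7 \left(-5 - 2\right)\right) = 6 \left(-3\right) \left(-4\right) \left(-88 + 7 \left(-7\right)\right) = 72 \left(-88 - 49\right) = 72 \left(-137\right) = -9864$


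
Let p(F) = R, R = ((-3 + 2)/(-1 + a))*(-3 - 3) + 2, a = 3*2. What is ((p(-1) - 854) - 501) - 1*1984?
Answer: -16679/5 ≈ -3335.8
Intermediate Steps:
a = 6
R = 16/5 (R = ((-3 + 2)/(-1 + 6))*(-3 - 3) + 2 = -1/5*(-6) + 2 = 6/5 + 2 = 16/5 ≈ 3.2000)
p(F) = 16/5
((p(-1) - 854) - 501) - 1*1984 = ((16/5 - 854) - 501) - 1*1984 = (-4254/5 - 501) - 1984 = -6759/5 - 1984 = -16679/5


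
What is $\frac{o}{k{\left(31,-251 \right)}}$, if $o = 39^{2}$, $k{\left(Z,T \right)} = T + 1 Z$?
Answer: $- \frac{1521}{220} \approx -6.9136$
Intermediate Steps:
$k{\left(Z,T \right)} = T + Z$
$o = 1521$
$\frac{o}{k{\left(31,-251 \right)}} = \frac{1521}{-251 + 31} = \frac{1521}{-220} = 1521 \left(- \frac{1}{220}\right) = - \frac{1521}{220}$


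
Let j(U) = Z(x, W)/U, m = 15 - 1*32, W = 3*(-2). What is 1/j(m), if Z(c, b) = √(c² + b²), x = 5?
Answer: -17*√61/61 ≈ -2.1766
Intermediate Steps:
W = -6
Z(c, b) = √(b² + c²)
m = -17 (m = 15 - 32 = -17)
j(U) = √61/U (j(U) = √((-6)² + 5²)/U = √(36 + 25)/U = √61/U)
1/j(m) = 1/(√61/(-17)) = 1/(√61*(-1/17)) = 1/(-√61/17) = -17*√61/61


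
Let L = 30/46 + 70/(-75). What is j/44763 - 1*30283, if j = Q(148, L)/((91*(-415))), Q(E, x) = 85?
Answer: -10238529037754/338094939 ≈ -30283.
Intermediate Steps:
L = -97/345 (L = 30*(1/46) + 70*(-1/75) = 15/23 - 14/15 = -97/345 ≈ -0.28116)
j = -17/7553 (j = 85/((91*(-415))) = 85/(-37765) = 85*(-1/37765) = -17/7553 ≈ -0.0022508)
j/44763 - 1*30283 = -17/7553/44763 - 1*30283 = -17/7553*1/44763 - 30283 = -17/338094939 - 30283 = -10238529037754/338094939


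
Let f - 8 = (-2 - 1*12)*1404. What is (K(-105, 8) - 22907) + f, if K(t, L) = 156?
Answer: -42399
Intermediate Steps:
f = -19648 (f = 8 + (-2 - 1*12)*1404 = 8 + (-2 - 12)*1404 = 8 - 14*1404 = 8 - 19656 = -19648)
(K(-105, 8) - 22907) + f = (156 - 22907) - 19648 = -22751 - 19648 = -42399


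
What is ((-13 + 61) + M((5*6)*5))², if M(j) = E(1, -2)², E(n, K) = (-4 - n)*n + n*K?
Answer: 9409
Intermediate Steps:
E(n, K) = K*n + n*(-4 - n) (E(n, K) = n*(-4 - n) + K*n = K*n + n*(-4 - n))
M(j) = 49 (M(j) = (1*(-4 - 2 - 1*1))² = (1*(-4 - 2 - 1))² = (1*(-7))² = (-7)² = 49)
((-13 + 61) + M((5*6)*5))² = ((-13 + 61) + 49)² = (48 + 49)² = 97² = 9409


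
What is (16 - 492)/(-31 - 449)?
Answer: 119/120 ≈ 0.99167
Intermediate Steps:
(16 - 492)/(-31 - 449) = -476/(-480) = -476*(-1/480) = 119/120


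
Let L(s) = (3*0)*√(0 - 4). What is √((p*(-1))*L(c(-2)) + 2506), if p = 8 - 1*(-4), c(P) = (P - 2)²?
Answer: √2506 ≈ 50.060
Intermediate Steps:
c(P) = (-2 + P)²
p = 12 (p = 8 + 4 = 12)
L(s) = 0 (L(s) = 0*√(-4) = 0*(2*I) = 0)
√((p*(-1))*L(c(-2)) + 2506) = √((12*(-1))*0 + 2506) = √(-12*0 + 2506) = √(0 + 2506) = √2506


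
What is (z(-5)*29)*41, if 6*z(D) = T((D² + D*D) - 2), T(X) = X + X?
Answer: 19024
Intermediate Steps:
T(X) = 2*X
z(D) = -⅔ + 2*D²/3 (z(D) = (2*((D² + D*D) - 2))/6 = (2*((D² + D²) - 2))/6 = (2*(2*D² - 2))/6 = (2*(-2 + 2*D²))/6 = (-4 + 4*D²)/6 = -⅔ + 2*D²/3)
(z(-5)*29)*41 = ((-⅔ + (⅔)*(-5)²)*29)*41 = ((-⅔ + (⅔)*25)*29)*41 = ((-⅔ + 50/3)*29)*41 = (16*29)*41 = 464*41 = 19024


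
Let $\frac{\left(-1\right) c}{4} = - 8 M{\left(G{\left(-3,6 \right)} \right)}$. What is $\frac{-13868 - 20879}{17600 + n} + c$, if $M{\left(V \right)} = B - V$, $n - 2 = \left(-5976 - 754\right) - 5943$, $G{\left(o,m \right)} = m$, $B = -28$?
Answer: $- \frac{5397499}{4929} \approx -1095.0$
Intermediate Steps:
$n = -12671$ ($n = 2 - 12673 = -12671$)
$M{\left(V \right)} = -28 - V$
$c = -1088$ ($c = - 4 \left(- 8 \left(-28 - 6\right)\right) = - 4 \left(\left(-8\right) \left(-34\right)\right) = \left(-4\right) 272 = -1088$)
$\frac{-13868 - 20879}{17600 + n} + c = \frac{-13868 - 20879}{17600 - 12671} - 1088 = - \frac{34747}{4929} - 1088 = - \frac{5397499}{4929}$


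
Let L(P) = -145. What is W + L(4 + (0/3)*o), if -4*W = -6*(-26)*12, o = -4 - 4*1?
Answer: -613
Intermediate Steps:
o = -8 (o = -4 - 4 = -8)
W = -468 (W = -(-6*(-26))*12/4 = -39*12 = -1/4*1872 = -468)
W + L(4 + (0/3)*o) = -468 - 145 = -613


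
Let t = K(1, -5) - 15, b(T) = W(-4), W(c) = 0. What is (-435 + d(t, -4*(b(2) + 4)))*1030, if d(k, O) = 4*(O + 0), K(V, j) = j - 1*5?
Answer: -513970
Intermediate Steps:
K(V, j) = -5 + j (K(V, j) = j - 5 = -5 + j)
b(T) = 0
t = -25 (t = (-5 - 5) - 15 = -10 - 15 = -25)
d(k, O) = 4*O
(-435 + d(t, -4*(b(2) + 4)))*1030 = (-435 + 4*(-4*(0 + 4)))*1030 = (-435 + 4*(-4*4))*1030 = (-435 + 4*(-16))*1030 = (-435 - 64)*1030 = -499*1030 = -513970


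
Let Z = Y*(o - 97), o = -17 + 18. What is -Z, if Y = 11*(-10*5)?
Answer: -52800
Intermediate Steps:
o = 1
Y = -550 (Y = 11*(-50) = -550)
Z = 52800 (Z = -550*(1 - 97) = -550*(-96) = 52800)
-Z = -1*52800 = -52800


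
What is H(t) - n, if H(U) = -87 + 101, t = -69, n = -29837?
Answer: 29851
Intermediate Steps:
H(U) = 14
H(t) - n = 14 - 1*(-29837) = 14 + 29837 = 29851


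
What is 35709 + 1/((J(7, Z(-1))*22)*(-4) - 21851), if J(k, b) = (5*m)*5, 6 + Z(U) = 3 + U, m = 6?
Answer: 1251636158/35051 ≈ 35709.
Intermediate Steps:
Z(U) = -3 + U (Z(U) = -6 + (3 + U) = -3 + U)
J(k, b) = 150 (J(k, b) = (5*6)*5 = 30*5 = 150)
35709 + 1/((J(7, Z(-1))*22)*(-4) - 21851) = 35709 + 1/((150*22)*(-4) - 21851) = 35709 + 1/(3300*(-4) - 21851) = 35709 + 1/(-13200 - 21851) = 35709 + 1/(-35051) = 35709 - 1/35051 = 1251636158/35051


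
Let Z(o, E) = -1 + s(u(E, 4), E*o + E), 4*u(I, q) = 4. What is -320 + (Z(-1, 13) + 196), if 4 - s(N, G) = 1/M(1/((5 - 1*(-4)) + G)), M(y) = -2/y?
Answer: -2177/18 ≈ -120.94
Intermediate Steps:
u(I, q) = 1 (u(I, q) = (¼)*4 = 1)
s(N, G) = 4 - 1/(-18 - 2*G) (s(N, G) = 4 - 1/((-(10 + 8 + 2*G))) = 4 - 1/((-(18 + 2*G))) = 4 - 1/((-2*(9 + G))) = 4 - 1/(-18 - 2*G))
Z(o, E) = -1 + (73 + 8*E + 8*E*o)/(2*(9 + E + E*o)) (Z(o, E) = -1 + (73 + 8*(E*o + E))/(2*(9 + (E*o + E))) = -1 + (73 + 8*(E + E*o))/(2*(9 + (E + E*o))) = -1 + (73 + (8*E + 8*E*o))/(2*(9 + E + E*o)) = -1 + (73 + 8*E + 8*E*o)/(2*(9 + E + E*o)))
-320 + (Z(-1, 13) + 196) = -320 + ((55 + 6*13*(1 - 1))/(2*(9 + 13*(1 - 1))) + 196) = -320 + ((55 + 6*13*0)/(2*(9 + 13*0)) + 196) = -320 + ((55 + 0)/(2*(9 + 0)) + 196) = -320 + ((½)*55/9 + 196) = -320 + ((½)*(⅑)*55 + 196) = -320 + (55/18 + 196) = -320 + 3583/18 = -2177/18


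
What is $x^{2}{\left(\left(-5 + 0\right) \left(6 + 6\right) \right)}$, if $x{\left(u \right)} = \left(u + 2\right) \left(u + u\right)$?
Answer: $48441600$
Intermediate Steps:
$x{\left(u \right)} = 2 u \left(2 + u\right)$ ($x{\left(u \right)} = \left(2 + u\right) 2 u = 2 u \left(2 + u\right)$)
$x^{2}{\left(\left(-5 + 0\right) \left(6 + 6\right) \right)} = \left(2 \left(-5 + 0\right) \left(6 + 6\right) \left(2 + \left(-5 + 0\right) \left(6 + 6\right)\right)\right)^{2} = \left(2 \left(\left(-5\right) 12\right) \left(2 - 60\right)\right)^{2} = \left(2 \left(-60\right) \left(2 - 60\right)\right)^{2} = \left(2 \left(-60\right) \left(-58\right)\right)^{2} = 6960^{2} = 48441600$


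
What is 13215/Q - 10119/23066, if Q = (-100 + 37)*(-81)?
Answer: 84393311/39235266 ≈ 2.1510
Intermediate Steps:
Q = 5103 (Q = -63*(-81) = 5103)
13215/Q - 10119/23066 = 13215/5103 - 10119/23066 = 13215*(1/5103) - 10119*1/23066 = 4405/1701 - 10119/23066 = 84393311/39235266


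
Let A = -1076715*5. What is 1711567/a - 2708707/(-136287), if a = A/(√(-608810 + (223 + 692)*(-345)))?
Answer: 2708707/136287 - 1711567*I*√924485/5383575 ≈ 19.875 - 305.68*I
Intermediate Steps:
A = -5383575
a = 1076715*I*√924485/184897 (a = -5383575/√(-608810 + (223 + 692)*(-345)) = -5383575/√(-608810 + 915*(-345)) = -5383575/√(-608810 - 315675) = -5383575*(-I*√924485/924485) = -(-1076715)*I*√924485/184897 = 1076715*I*√924485/184897 ≈ 5599.1*I)
1711567/a - 2708707/(-136287) = 1711567/((1076715*I*√924485/184897)) - 2708707/(-136287) = 1711567*(-I*√924485/5383575) - 2708707*(-1/136287) = -1711567*I*√924485/5383575 + 2708707/136287 = 2708707/136287 - 1711567*I*√924485/5383575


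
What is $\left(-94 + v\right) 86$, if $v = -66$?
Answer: $-13760$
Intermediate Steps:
$\left(-94 + v\right) 86 = \left(-94 - 66\right) 86 = \left(-160\right) 86 = -13760$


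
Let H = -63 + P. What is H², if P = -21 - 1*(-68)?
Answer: 256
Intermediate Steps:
P = 47 (P = -21 + 68 = 47)
H = -16 (H = -63 + 47 = -16)
H² = (-16)² = 256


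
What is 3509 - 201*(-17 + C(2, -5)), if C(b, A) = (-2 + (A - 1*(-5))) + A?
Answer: 8333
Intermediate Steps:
C(b, A) = 3 + 2*A (C(b, A) = (-2 + (A + 5)) + A = (-2 + (5 + A)) + A = (3 + A) + A = 3 + 2*A)
3509 - 201*(-17 + C(2, -5)) = 3509 - 201*(-17 + (3 + 2*(-5))) = 3509 - 201*(-17 + (3 - 10)) = 3509 - 201*(-17 - 7) = 3509 - 201*(-24) = 3509 - 1*(-4824) = 3509 + 4824 = 8333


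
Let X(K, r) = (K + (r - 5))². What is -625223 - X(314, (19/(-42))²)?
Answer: -2243005429177/3111696 ≈ -7.2083e+5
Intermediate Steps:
X(K, r) = (-5 + K + r)² (X(K, r) = (K + (-5 + r))² = (-5 + K + r)²)
-625223 - X(314, (19/(-42))²) = -625223 - (-5 + 314 + (19/(-42))²)² = -625223 - (-5 + 314 + (19*(-1/42))²)² = -625223 - (-5 + 314 + (-19/42)²)² = -625223 - (-5 + 314 + 361/1764)² = -625223 - (545437/1764)² = -625223 - 1*297501520969/3111696 = -625223 - 297501520969/3111696 = -2243005429177/3111696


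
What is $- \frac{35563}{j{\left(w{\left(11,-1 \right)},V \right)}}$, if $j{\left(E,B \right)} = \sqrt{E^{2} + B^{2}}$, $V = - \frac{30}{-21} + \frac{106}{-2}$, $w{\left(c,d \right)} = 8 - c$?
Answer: $- \frac{248941 \sqrt{130762}}{130762} \approx -688.42$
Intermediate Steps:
$V = - \frac{361}{7}$ ($V = \left(-30\right) \left(- \frac{1}{21}\right) + 106 \left(- \frac{1}{2}\right) = \frac{10}{7} - 53 = - \frac{361}{7} \approx -51.571$)
$j{\left(E,B \right)} = \sqrt{B^{2} + E^{2}}$
$- \frac{35563}{j{\left(w{\left(11,-1 \right)},V \right)}} = - \frac{35563}{\sqrt{\left(- \frac{361}{7}\right)^{2} + \left(8 - 11\right)^{2}}} = - \frac{35563}{\sqrt{\frac{130321}{49} + \left(8 - 11\right)^{2}}} = - \frac{35563}{\sqrt{\frac{130321}{49} + \left(-3\right)^{2}}} = - \frac{35563}{\sqrt{\frac{130321}{49} + 9}} = - \frac{35563}{\sqrt{\frac{130762}{49}}} = - \frac{35563}{\frac{1}{7} \sqrt{130762}} = - 35563 \frac{7 \sqrt{130762}}{130762} = - \frac{248941 \sqrt{130762}}{130762}$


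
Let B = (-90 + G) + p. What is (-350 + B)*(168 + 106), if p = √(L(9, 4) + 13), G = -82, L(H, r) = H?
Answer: -143028 + 274*√22 ≈ -1.4174e+5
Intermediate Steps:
p = √22 (p = √(9 + 13) = √22 ≈ 4.6904)
B = -172 + √22 (B = (-90 - 82) + √22 = -172 + √22 ≈ -167.31)
(-350 + B)*(168 + 106) = (-350 + (-172 + √22))*(168 + 106) = (-522 + √22)*274 = -143028 + 274*√22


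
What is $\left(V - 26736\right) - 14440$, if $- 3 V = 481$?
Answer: $- \frac{124009}{3} \approx -41336.0$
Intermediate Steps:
$V = - \frac{481}{3}$ ($V = \left(- \frac{1}{3}\right) 481 = - \frac{481}{3} \approx -160.33$)
$\left(V - 26736\right) - 14440 = \left(- \frac{481}{3} - 26736\right) - 14440 = - \frac{80689}{3} - 14440 = - \frac{124009}{3}$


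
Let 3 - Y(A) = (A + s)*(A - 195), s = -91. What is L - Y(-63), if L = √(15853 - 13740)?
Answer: 39729 + √2113 ≈ 39775.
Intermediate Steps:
L = √2113 ≈ 45.967
Y(A) = 3 - (-195 + A)*(-91 + A) (Y(A) = 3 - (A - 91)*(A - 195) = 3 - (-91 + A)*(-195 + A) = 3 - (-195 + A)*(-91 + A))
L - Y(-63) = √2113 - (-17742 - 1*(-63)² + 286*(-63)) = √2113 - (-17742 - 1*3969 - 18018) = √2113 - (-17742 - 3969 - 18018) = √2113 - 1*(-39729) = √2113 + 39729 = 39729 + √2113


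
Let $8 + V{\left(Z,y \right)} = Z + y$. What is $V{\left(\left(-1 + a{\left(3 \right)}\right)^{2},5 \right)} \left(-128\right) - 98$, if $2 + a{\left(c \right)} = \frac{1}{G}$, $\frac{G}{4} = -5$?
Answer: $- \frac{22618}{25} \approx -904.72$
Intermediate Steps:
$G = -20$ ($G = 4 \left(-5\right) = -20$)
$a{\left(c \right)} = - \frac{41}{20}$ ($a{\left(c \right)} = -2 + \frac{1}{-20} = -2 - \frac{1}{20} = - \frac{41}{20}$)
$V{\left(Z,y \right)} = -8 + Z + y$ ($V{\left(Z,y \right)} = -8 + \left(Z + y\right) = -8 + Z + y$)
$V{\left(\left(-1 + a{\left(3 \right)}\right)^{2},5 \right)} \left(-128\right) - 98 = \left(-8 + \left(-1 - \frac{41}{20}\right)^{2} + 5\right) \left(-128\right) - 98 = \left(-8 + \left(- \frac{61}{20}\right)^{2} + 5\right) \left(-128\right) - 98 = \left(-8 + \frac{3721}{400} + 5\right) \left(-128\right) - 98 = \frac{2521}{400} \left(-128\right) - 98 = - \frac{20168}{25} - 98 = - \frac{22618}{25}$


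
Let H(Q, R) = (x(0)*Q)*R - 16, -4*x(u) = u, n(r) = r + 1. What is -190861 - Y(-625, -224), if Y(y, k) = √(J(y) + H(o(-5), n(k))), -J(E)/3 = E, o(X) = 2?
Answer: -190861 - 13*√11 ≈ -1.9090e+5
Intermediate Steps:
n(r) = 1 + r
x(u) = -u/4
J(E) = -3*E
H(Q, R) = -16 (H(Q, R) = ((-¼*0)*Q)*R - 16 = (0*Q)*R - 16 = 0*R - 16 = 0 - 16 = -16)
Y(y, k) = √(-16 - 3*y) (Y(y, k) = √(-3*y - 16) = √(-16 - 3*y))
-190861 - Y(-625, -224) = -190861 - √(-16 - 3*(-625)) = -190861 - √(-16 + 1875) = -190861 - √1859 = -190861 - 13*√11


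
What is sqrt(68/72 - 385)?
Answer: I*sqrt(13826)/6 ≈ 19.597*I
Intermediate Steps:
sqrt(68/72 - 385) = sqrt(68*(1/72) - 385) = sqrt(17/18 - 385) = sqrt(-6913/18) = I*sqrt(13826)/6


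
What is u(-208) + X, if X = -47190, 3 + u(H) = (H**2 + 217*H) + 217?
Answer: -48848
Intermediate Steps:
u(H) = 214 + H**2 + 217*H (u(H) = -3 + ((H**2 + 217*H) + 217) = -3 + (217 + H**2 + 217*H) = 214 + H**2 + 217*H)
u(-208) + X = (214 + (-208)**2 + 217*(-208)) - 47190 = (214 + 43264 - 45136) - 47190 = -1658 - 47190 = -48848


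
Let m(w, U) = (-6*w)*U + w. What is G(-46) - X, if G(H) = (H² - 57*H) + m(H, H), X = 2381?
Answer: -10385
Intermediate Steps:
m(w, U) = w - 6*U*w (m(w, U) = -6*U*w + w = w - 6*U*w)
G(H) = H² - 57*H + H*(1 - 6*H) (G(H) = (H² - 57*H) + H*(1 - 6*H) = H² - 57*H + H*(1 - 6*H))
G(-46) - X = -46*(-56 - 5*(-46)) - 1*2381 = -46*(-56 + 230) - 2381 = -46*174 - 2381 = -8004 - 2381 = -10385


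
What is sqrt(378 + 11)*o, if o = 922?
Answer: 922*sqrt(389) ≈ 18185.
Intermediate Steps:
sqrt(378 + 11)*o = sqrt(378 + 11)*922 = sqrt(389)*922 = 922*sqrt(389)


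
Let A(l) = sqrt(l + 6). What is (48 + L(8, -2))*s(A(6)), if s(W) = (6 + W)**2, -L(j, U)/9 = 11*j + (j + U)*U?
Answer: -30528 - 15264*sqrt(3) ≈ -56966.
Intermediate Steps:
A(l) = sqrt(6 + l)
L(j, U) = -99*j - 9*U*(U + j) (L(j, U) = -9*(11*j + (j + U)*U) = -9*(11*j + (U + j)*U) = -9*(11*j + U*(U + j)) = -99*j - 9*U*(U + j))
(48 + L(8, -2))*s(A(6)) = (48 + (-99*8 - 9*(-2)**2 - 9*(-2)*8))*(6 + sqrt(6 + 6))**2 = (48 + (-792 - 9*4 + 144))*(6 + sqrt(12))**2 = (48 + (-792 - 36 + 144))*(6 + 2*sqrt(3))**2 = (48 - 684)*(6 + 2*sqrt(3))**2 = -636*(6 + 2*sqrt(3))**2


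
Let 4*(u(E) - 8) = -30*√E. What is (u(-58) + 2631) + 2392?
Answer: 5031 - 15*I*√58/2 ≈ 5031.0 - 57.118*I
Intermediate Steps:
u(E) = 8 - 15*√E/2 (u(E) = 8 + (-30*√E)/4 = 8 - 15*√E/2)
(u(-58) + 2631) + 2392 = ((8 - 15*I*√58/2) + 2631) + 2392 = (2639 - 15*I*√58/2) + 2392 = 5031 - 15*I*√58/2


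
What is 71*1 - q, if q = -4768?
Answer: 4839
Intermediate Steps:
71*1 - q = 71*1 - 1*(-4768) = 71 + 4768 = 4839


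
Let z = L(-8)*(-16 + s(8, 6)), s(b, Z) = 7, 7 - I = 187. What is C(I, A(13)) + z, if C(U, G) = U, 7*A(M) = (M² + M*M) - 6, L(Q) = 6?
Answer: -234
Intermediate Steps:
I = -180 (I = 7 - 1*187 = 7 - 187 = -180)
A(M) = -6/7 + 2*M²/7 (A(M) = ((M² + M*M) - 6)/7 = ((M² + M²) - 6)/7 = (2*M² - 6)/7 = (-6 + 2*M²)/7 = -6/7 + 2*M²/7)
z = -54 (z = 6*(-16 + 7) = 6*(-9) = -54)
C(I, A(13)) + z = -180 - 54 = -234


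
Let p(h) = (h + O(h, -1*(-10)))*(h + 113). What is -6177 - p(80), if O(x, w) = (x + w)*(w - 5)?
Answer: -108467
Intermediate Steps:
O(x, w) = (-5 + w)*(w + x) (O(x, w) = (w + x)*(-5 + w) = (-5 + w)*(w + x))
p(h) = (50 + 6*h)*(113 + h) (p(h) = (h + ((-1*(-10))² - (-5)*(-10) - 5*h + (-1*(-10))*h))*(h + 113) = (h + (10² - 5*10 - 5*h + 10*h))*(113 + h) = (h + (100 - 50 - 5*h + 10*h))*(113 + h) = (h + (50 + 5*h))*(113 + h) = (50 + 6*h)*(113 + h))
-6177 - p(80) = -6177 - (5650 + 6*80² + 728*80) = -6177 - (5650 + 6*6400 + 58240) = -6177 - (5650 + 38400 + 58240) = -6177 - 1*102290 = -6177 - 102290 = -108467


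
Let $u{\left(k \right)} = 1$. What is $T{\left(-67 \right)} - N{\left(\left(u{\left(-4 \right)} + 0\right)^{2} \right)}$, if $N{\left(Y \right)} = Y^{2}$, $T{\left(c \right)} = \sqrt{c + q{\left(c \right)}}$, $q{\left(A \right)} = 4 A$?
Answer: $-1 + i \sqrt{335} \approx -1.0 + 18.303 i$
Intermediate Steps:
$T{\left(c \right)} = \sqrt{5} \sqrt{c}$ ($T{\left(c \right)} = \sqrt{c + 4 c} = \sqrt{5 c} = \sqrt{5} \sqrt{c}$)
$T{\left(-67 \right)} - N{\left(\left(u{\left(-4 \right)} + 0\right)^{2} \right)} = \sqrt{5} \sqrt{-67} - \left(\left(1 + 0\right)^{2}\right)^{2} = \sqrt{5} i \sqrt{67} - \left(1^{2}\right)^{2} = i \sqrt{335} - 1^{2} = i \sqrt{335} - 1 = -1 + i \sqrt{335}$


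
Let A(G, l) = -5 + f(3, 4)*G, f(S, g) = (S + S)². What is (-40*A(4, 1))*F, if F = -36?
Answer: 200160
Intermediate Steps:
f(S, g) = 4*S² (f(S, g) = (2*S)² = 4*S²)
A(G, l) = -5 + 36*G (A(G, l) = -5 + (4*3²)*G = -5 + (4*9)*G = -5 + 36*G)
(-40*A(4, 1))*F = -40*(-5 + 36*4)*(-36) = -40*(-5 + 144)*(-36) = -40*139*(-36) = -5560*(-36) = 200160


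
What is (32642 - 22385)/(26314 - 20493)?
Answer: 10257/5821 ≈ 1.7621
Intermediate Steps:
(32642 - 22385)/(26314 - 20493) = 10257/5821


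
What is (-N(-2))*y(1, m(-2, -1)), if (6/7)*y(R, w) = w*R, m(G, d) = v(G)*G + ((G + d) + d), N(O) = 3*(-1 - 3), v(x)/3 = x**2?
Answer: -392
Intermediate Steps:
v(x) = 3*x**2
N(O) = -12 (N(O) = 3*(-4) = -12)
m(G, d) = G + 2*d + 3*G**3 (m(G, d) = (3*G**2)*G + ((G + d) + d) = 3*G**3 + (G + 2*d) = G + 2*d + 3*G**3)
y(R, w) = 7*R*w/6 (y(R, w) = 7*(w*R)/6 = 7*(R*w)/6 = 7*R*w/6)
(-N(-2))*y(1, m(-2, -1)) = (-1*(-12))*((7/6)*1*(-2 + 2*(-1) + 3*(-2)**3)) = 12*((7/6)*1*(-2 - 2 + 3*(-8))) = 12*((7/6)*1*(-2 - 2 - 24)) = 12*((7/6)*1*(-28)) = 12*(-98/3) = -392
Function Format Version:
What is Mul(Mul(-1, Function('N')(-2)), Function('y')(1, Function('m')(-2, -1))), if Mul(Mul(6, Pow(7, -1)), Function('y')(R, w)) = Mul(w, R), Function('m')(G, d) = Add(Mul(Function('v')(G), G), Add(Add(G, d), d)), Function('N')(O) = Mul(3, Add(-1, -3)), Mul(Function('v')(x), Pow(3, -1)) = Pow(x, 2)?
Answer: -392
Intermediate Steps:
Function('v')(x) = Mul(3, Pow(x, 2))
Function('N')(O) = -12 (Function('N')(O) = Mul(3, -4) = -12)
Function('m')(G, d) = Add(G, Mul(2, d), Mul(3, Pow(G, 3))) (Function('m')(G, d) = Add(Mul(Mul(3, Pow(G, 2)), G), Add(Add(G, d), d)) = Add(Mul(3, Pow(G, 3)), Add(G, Mul(2, d))) = Add(G, Mul(2, d), Mul(3, Pow(G, 3))))
Function('y')(R, w) = Mul(Rational(7, 6), R, w) (Function('y')(R, w) = Mul(Rational(7, 6), Mul(w, R)) = Mul(Rational(7, 6), Mul(R, w)) = Mul(Rational(7, 6), R, w))
Mul(Mul(-1, Function('N')(-2)), Function('y')(1, Function('m')(-2, -1))) = Mul(Mul(-1, -12), Mul(Rational(7, 6), 1, Add(-2, Mul(2, -1), Mul(3, Pow(-2, 3))))) = Mul(12, Mul(Rational(7, 6), 1, Add(-2, -2, Mul(3, -8)))) = Mul(12, Mul(Rational(7, 6), 1, Add(-2, -2, -24))) = Mul(12, Mul(Rational(7, 6), 1, -28)) = Mul(12, Rational(-98, 3)) = -392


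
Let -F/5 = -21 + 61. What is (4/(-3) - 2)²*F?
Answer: -20000/9 ≈ -2222.2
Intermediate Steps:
F = -200 (F = -5*(-21 + 61) = -5*40 = -200)
(4/(-3) - 2)²*F = (4/(-3) - 2)²*(-200) = (4*(-⅓) - 2)²*(-200) = (-4/3 - 2)²*(-200) = (-10/3)²*(-200) = (100/9)*(-200) = -20000/9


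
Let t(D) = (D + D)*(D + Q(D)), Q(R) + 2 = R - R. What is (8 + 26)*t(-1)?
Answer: 204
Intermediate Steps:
Q(R) = -2 (Q(R) = -2 + (R - R) = -2 + 0 = -2)
t(D) = 2*D*(-2 + D) (t(D) = (D + D)*(D - 2) = (2*D)*(-2 + D) = 2*D*(-2 + D))
(8 + 26)*t(-1) = (8 + 26)*(2*(-1)*(-2 - 1)) = 34*(2*(-1)*(-3)) = 34*6 = 204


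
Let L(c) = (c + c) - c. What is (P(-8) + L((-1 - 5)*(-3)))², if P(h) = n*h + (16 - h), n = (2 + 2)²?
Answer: 7396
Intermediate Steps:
n = 16 (n = 4² = 16)
P(h) = 16 + 15*h (P(h) = 16*h + (16 - h) = 16 + 15*h)
L(c) = c (L(c) = 2*c - c = c)
(P(-8) + L((-1 - 5)*(-3)))² = ((16 + 15*(-8)) + (-1 - 5)*(-3))² = ((16 - 120) - 6*(-3))² = (-104 + 18)² = (-86)² = 7396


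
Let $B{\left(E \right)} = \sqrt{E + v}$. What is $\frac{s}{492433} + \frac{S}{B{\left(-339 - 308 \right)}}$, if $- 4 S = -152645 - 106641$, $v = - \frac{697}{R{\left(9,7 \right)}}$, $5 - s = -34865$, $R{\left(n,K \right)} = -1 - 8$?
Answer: $\frac{34870}{492433} - \frac{388929 i \sqrt{5126}}{10252} \approx 0.070812 - 2716.1 i$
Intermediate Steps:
$R{\left(n,K \right)} = -9$ ($R{\left(n,K \right)} = -1 - 8 = -9$)
$s = 34870$ ($s = 5 - -34865 = 5 + 34865 = 34870$)
$v = \frac{697}{9}$ ($v = - \frac{697}{-9} = \left(-697\right) \left(- \frac{1}{9}\right) = \frac{697}{9} \approx 77.444$)
$S = \frac{129643}{2}$ ($S = - \frac{-152645 - 106641}{4} = \left(- \frac{1}{4}\right) \left(-259286\right) = \frac{129643}{2} \approx 64822.0$)
$B{\left(E \right)} = \sqrt{\frac{697}{9} + E}$ ($B{\left(E \right)} = \sqrt{E + \frac{697}{9}} = \sqrt{\frac{697}{9} + E}$)
$\frac{s}{492433} + \frac{S}{B{\left(-339 - 308 \right)}} = \frac{34870}{492433} + \frac{129643}{2 \frac{\sqrt{697 + 9 \left(-339 - 308\right)}}{3}} = 34870 \cdot \frac{1}{492433} + \frac{129643}{2 \frac{\sqrt{697 + 9 \left(-647\right)}}{3}} = \frac{34870}{492433} + \frac{129643}{2 \frac{\sqrt{697 - 5823}}{3}} = \frac{34870}{492433} + \frac{129643}{2 \frac{\sqrt{-5126}}{3}} = \frac{34870}{492433} + \frac{129643}{2 \frac{i \sqrt{5126}}{3}} = \frac{34870}{492433} + \frac{129643 \left(- \frac{3 i \sqrt{5126}}{5126}\right)}{2} = \frac{34870}{492433} - \frac{388929 i \sqrt{5126}}{10252}$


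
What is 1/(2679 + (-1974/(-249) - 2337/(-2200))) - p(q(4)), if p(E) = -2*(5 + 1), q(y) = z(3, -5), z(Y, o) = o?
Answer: 5890106252/490826971 ≈ 12.000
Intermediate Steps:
q(y) = -5
p(E) = -12 (p(E) = -2*6 = -12)
1/(2679 + (-1974/(-249) - 2337/(-2200))) - p(q(4)) = 1/(2679 + (-1974/(-249) - 2337/(-2200))) - 1*(-12) = 1/(2679 + (-1974*(-1/249) - 2337*(-1/2200))) + 12 = 1/(2679 + (658/83 + 2337/2200)) + 12 = 1/(2679 + 1641571/182600) + 12 = 1/(490826971/182600) + 12 = 182600/490826971 + 12 = 5890106252/490826971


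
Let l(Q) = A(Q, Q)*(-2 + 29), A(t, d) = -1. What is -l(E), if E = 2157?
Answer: 27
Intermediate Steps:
l(Q) = -27 (l(Q) = -(-2 + 29) = -1*27 = -27)
-l(E) = -1*(-27) = 27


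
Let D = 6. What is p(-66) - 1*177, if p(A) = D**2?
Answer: -141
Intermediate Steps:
p(A) = 36 (p(A) = 6**2 = 36)
p(-66) - 1*177 = 36 - 1*177 = 36 - 177 = -141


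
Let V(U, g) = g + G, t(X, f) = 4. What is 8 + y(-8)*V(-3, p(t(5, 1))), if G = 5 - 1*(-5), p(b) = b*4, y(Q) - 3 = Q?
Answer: -122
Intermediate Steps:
y(Q) = 3 + Q
p(b) = 4*b
G = 10 (G = 5 + 5 = 10)
V(U, g) = 10 + g (V(U, g) = g + 10 = 10 + g)
8 + y(-8)*V(-3, p(t(5, 1))) = 8 + (3 - 8)*(10 + 4*4) = 8 - 5*(10 + 16) = 8 - 5*26 = 8 - 130 = -122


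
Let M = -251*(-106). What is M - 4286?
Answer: 22320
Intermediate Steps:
M = 26606
M - 4286 = 26606 - 4286 = 22320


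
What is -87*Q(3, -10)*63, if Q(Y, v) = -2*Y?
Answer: 32886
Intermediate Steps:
-87*Q(3, -10)*63 = -(-174)*3*63 = -87*(-6)*63 = 522*63 = 32886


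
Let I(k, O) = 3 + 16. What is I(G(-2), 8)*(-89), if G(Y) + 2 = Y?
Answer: -1691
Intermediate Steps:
G(Y) = -2 + Y
I(k, O) = 19
I(G(-2), 8)*(-89) = 19*(-89) = -1691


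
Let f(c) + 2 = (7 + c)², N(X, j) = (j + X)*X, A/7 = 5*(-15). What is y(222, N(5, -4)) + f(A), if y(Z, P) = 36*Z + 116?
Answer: 276430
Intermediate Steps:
A = -525 (A = 7*(5*(-15)) = 7*(-75) = -525)
N(X, j) = X*(X + j) (N(X, j) = (X + j)*X = X*(X + j))
y(Z, P) = 116 + 36*Z
f(c) = -2 + (7 + c)²
y(222, N(5, -4)) + f(A) = (116 + 36*222) + (-2 + (7 - 525)²) = (116 + 7992) + (-2 + (-518)²) = 8108 + (-2 + 268324) = 8108 + 268322 = 276430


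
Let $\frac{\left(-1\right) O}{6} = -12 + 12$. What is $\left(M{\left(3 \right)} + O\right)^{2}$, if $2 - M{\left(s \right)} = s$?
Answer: $1$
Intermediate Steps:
$M{\left(s \right)} = 2 - s$
$O = 0$ ($O = - 6 \left(-12 + 12\right) = \left(-6\right) 0 = 0$)
$\left(M{\left(3 \right)} + O\right)^{2} = \left(\left(2 - 3\right) + 0\right)^{2} = \left(-1 + 0\right)^{2} = \left(-1\right)^{2} = 1$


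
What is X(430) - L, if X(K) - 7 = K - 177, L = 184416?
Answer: -184156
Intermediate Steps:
X(K) = -170 + K (X(K) = 7 + (K - 177) = 7 + (-177 + K) = -170 + K)
X(430) - L = (-170 + 430) - 1*184416 = 260 - 184416 = -184156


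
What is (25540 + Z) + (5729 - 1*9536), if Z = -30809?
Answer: -9076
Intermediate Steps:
(25540 + Z) + (5729 - 1*9536) = (25540 - 30809) + (5729 - 1*9536) = -5269 + (5729 - 9536) = -5269 - 3807 = -9076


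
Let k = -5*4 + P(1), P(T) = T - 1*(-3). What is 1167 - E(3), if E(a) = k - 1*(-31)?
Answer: 1152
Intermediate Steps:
P(T) = 3 + T (P(T) = T + 3 = 3 + T)
k = -16 (k = -5*4 + (3 + 1) = -5*4 + 4 = -20 + 4 = -16)
E(a) = 15 (E(a) = -16 - 1*(-31) = -16 + 31 = 15)
1167 - E(3) = 1167 - 1*15 = 1167 - 15 = 1152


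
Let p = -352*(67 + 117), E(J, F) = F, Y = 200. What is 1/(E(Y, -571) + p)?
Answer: -1/65339 ≈ -1.5305e-5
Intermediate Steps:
p = -64768 (p = -352*184 = -64768)
1/(E(Y, -571) + p) = 1/(-571 - 64768) = 1/(-65339) = -1/65339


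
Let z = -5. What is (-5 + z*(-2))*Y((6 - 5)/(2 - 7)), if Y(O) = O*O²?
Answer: -1/25 ≈ -0.040000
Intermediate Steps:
Y(O) = O³
(-5 + z*(-2))*Y((6 - 5)/(2 - 7)) = (-5 - 5*(-2))*((6 - 5)/(2 - 7))³ = (-5 + 10)*(1/(-5))³ = 5*(1*(-⅕))³ = 5*(-⅕)³ = 5*(-1/125) = -1/25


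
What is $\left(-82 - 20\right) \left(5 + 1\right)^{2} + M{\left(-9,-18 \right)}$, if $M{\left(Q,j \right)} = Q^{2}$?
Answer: $-3591$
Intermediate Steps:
$\left(-82 - 20\right) \left(5 + 1\right)^{2} + M{\left(-9,-18 \right)} = \left(-82 - 20\right) \left(5 + 1\right)^{2} + \left(-9\right)^{2} = \left(-82 - 20\right) 6^{2} + 81 = \left(-102\right) 36 + 81 = -3672 + 81 = -3591$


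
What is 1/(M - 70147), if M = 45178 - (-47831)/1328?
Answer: -1328/33111001 ≈ -4.0108e-5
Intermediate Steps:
M = 60044215/1328 (M = 45178 - (-47831)/1328 = 45178 - 1*(-47831/1328) = 45178 + 47831/1328 = 60044215/1328 ≈ 45214.)
1/(M - 70147) = 1/(60044215/1328 - 70147) = 1/(-33111001/1328) = -1328/33111001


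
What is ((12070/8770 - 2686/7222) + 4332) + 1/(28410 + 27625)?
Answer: 768910136552297/177454271645 ≈ 4333.0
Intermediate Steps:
((12070/8770 - 2686/7222) + 4332) + 1/(28410 + 27625) = ((12070*(1/8770) - 2686*1/7222) + 4332) + 1/56035 = ((1207/877 - 1343/3611) + 4332) + 1/56035 = (3180666/3166847 + 4332) + 1/56035 = 13721961870/3166847 + 1/56035 = 768910136552297/177454271645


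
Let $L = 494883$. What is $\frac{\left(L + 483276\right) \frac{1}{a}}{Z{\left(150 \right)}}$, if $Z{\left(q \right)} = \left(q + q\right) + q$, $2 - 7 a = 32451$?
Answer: $- \frac{2282371}{4867350} \approx -0.46891$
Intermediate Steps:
$a = - \frac{32449}{7}$ ($a = \frac{2}{7} - \frac{32451}{7} = - \frac{32449}{7} \approx -4635.6$)
$Z{\left(q \right)} = 3 q$ ($Z{\left(q \right)} = 2 q + q = 3 q$)
$\frac{\left(L + 483276\right) \frac{1}{a}}{Z{\left(150 \right)}} = \frac{\left(494883 + 483276\right) \frac{1}{- \frac{32449}{7}}}{3 \cdot 150} = \frac{978159 \left(- \frac{7}{32449}\right)}{450} = \left(- \frac{6847113}{32449}\right) \frac{1}{450} = - \frac{2282371}{4867350}$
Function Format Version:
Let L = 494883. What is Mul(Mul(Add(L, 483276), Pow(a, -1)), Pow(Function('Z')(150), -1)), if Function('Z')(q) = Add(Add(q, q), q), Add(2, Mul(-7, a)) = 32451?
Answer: Rational(-2282371, 4867350) ≈ -0.46891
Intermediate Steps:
a = Rational(-32449, 7) (a = Add(Rational(2, 7), Mul(Rational(-1, 7), 32451)) = Add(Rational(2, 7), Rational(-32451, 7)) = Rational(-32449, 7) ≈ -4635.6)
Function('Z')(q) = Mul(3, q) (Function('Z')(q) = Add(Mul(2, q), q) = Mul(3, q))
Mul(Mul(Add(L, 483276), Pow(a, -1)), Pow(Function('Z')(150), -1)) = Mul(Mul(Add(494883, 483276), Pow(Rational(-32449, 7), -1)), Pow(Mul(3, 150), -1)) = Mul(Mul(978159, Rational(-7, 32449)), Pow(450, -1)) = Mul(Rational(-6847113, 32449), Rational(1, 450)) = Rational(-2282371, 4867350)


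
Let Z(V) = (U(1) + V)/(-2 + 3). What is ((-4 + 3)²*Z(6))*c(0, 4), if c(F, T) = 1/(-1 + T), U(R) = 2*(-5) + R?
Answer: -1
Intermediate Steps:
U(R) = -10 + R
Z(V) = -9 + V (Z(V) = ((-10 + 1) + V)/(-2 + 3) = (-9 + V)/1 = (-9 + V)*1 = -9 + V)
((-4 + 3)²*Z(6))*c(0, 4) = ((-4 + 3)²*(-9 + 6))/(-1 + 4) = ((-1)²*(-3))/3 = (1*(-3))*(⅓) = -3*⅓ = -1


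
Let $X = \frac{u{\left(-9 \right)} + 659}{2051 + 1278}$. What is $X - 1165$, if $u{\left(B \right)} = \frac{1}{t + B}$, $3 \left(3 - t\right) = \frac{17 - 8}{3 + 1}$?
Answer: $- \frac{104695906}{89883} \approx -1164.8$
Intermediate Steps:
$t = \frac{9}{4}$ ($t = 3 - \frac{\left(17 - 8\right) \frac{1}{3 + 1}}{3} = 3 - \frac{9 \cdot \frac{1}{4}}{3} = 3 - \frac{3}{4} = \frac{9}{4} \approx 2.25$)
$u{\left(B \right)} = \frac{1}{\frac{9}{4} + B}$
$X = \frac{17789}{89883}$ ($X = \frac{\frac{4}{9 + 4 \left(-9\right)} + 659}{2051 + 1278} = \frac{\frac{4}{9 - 36} + 659}{3329} = \left(\frac{4}{-27} + 659\right) \frac{1}{3329} = \left(4 \left(- \frac{1}{27}\right) + 659\right) \frac{1}{3329} = \left(- \frac{4}{27} + 659\right) \frac{1}{3329} = \frac{17789}{27} \cdot \frac{1}{3329} = \frac{17789}{89883} \approx 0.19791$)
$X - 1165 = \frac{17789}{89883} - 1165 = - \frac{104695906}{89883}$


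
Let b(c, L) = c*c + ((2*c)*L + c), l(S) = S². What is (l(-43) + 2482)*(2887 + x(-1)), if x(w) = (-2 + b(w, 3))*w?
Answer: 12538245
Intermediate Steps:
b(c, L) = c + c² + 2*L*c (b(c, L) = c² + (2*L*c + c) = c² + (c + 2*L*c) = c + c² + 2*L*c)
x(w) = w*(-2 + w*(7 + w)) (x(w) = (-2 + w*(1 + w + 2*3))*w = (-2 + w*(1 + w + 6))*w = (-2 + w*(7 + w))*w = w*(-2 + w*(7 + w)))
(l(-43) + 2482)*(2887 + x(-1)) = ((-43)² + 2482)*(2887 - (-2 - (7 - 1))) = (1849 + 2482)*(2887 - (-2 - 1*6)) = 4331*(2887 - (-2 - 6)) = 4331*(2887 - 1*(-8)) = 4331*(2887 + 8) = 4331*2895 = 12538245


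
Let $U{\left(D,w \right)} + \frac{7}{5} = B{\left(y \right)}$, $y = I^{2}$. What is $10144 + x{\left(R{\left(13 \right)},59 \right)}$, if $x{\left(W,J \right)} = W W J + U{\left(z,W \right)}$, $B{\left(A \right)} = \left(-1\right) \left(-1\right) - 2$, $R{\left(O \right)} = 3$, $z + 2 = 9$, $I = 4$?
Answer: $\frac{53363}{5} \approx 10673.0$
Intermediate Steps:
$z = 7$ ($z = -2 + 9 = 7$)
$y = 16$ ($y = 4^{2} = 16$)
$B{\left(A \right)} = -1$ ($B{\left(A \right)} = 1 - 2 = -1$)
$U{\left(D,w \right)} = - \frac{12}{5}$ ($U{\left(D,w \right)} = - \frac{7}{5} - 1 = - \frac{12}{5}$)
$x{\left(W,J \right)} = - \frac{12}{5} + J W^{2}$ ($x{\left(W,J \right)} = W W J - \frac{12}{5} = W^{2} J - \frac{12}{5} = J W^{2} - \frac{12}{5} = - \frac{12}{5} + J W^{2}$)
$10144 + x{\left(R{\left(13 \right)},59 \right)} = 10144 - \left(\frac{12}{5} - 59 \cdot 3^{2}\right) = 10144 + \left(- \frac{12}{5} + 59 \cdot 9\right) = 10144 + \left(- \frac{12}{5} + 531\right) = 10144 + \frac{2643}{5} = \frac{53363}{5}$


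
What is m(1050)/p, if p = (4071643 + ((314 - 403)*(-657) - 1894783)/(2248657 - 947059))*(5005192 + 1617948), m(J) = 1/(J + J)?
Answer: 216933/12285091457469243196000 ≈ 1.7658e-17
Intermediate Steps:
m(J) = 1/(2*J)
p = 17550130653527490280/650799 (p = (4071643 + (-89*(-657) - 1894783)/1301598)*6623140 = (4071643 + (58473 - 1894783)*(1/1301598))*6623140 = (4071643 - 1836310*1/1301598)*6623140 = (4071643 - 918155/650799)*6623140 = (2649820274602/650799)*6623140 = 17550130653527490280/650799 ≈ 2.6967e+13)
m(1050)/p = ((1/2)/1050)/(17550130653527490280/650799) = ((1/2)*(1/1050))*(650799/17550130653527490280) = (1/2100)*(650799/17550130653527490280) = 216933/12285091457469243196000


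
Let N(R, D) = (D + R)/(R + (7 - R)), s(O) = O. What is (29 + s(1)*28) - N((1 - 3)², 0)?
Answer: 395/7 ≈ 56.429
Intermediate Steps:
N(R, D) = D/7 + R/7 (N(R, D) = (D + R)/7 = (D + R)*(⅐) = D/7 + R/7)
(29 + s(1)*28) - N((1 - 3)², 0) = (29 + 1*28) - ((⅐)*0 + (1 - 3)²/7) = (29 + 28) - (0 + (⅐)*(-2)²) = 57 - (0 + (⅐)*4) = 57 - (0 + 4/7) = 57 - 1*4/7 = 57 - 4/7 = 395/7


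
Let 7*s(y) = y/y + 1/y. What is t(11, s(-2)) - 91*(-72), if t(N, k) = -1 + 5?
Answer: 6556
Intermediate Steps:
s(y) = ⅐ + 1/(7*y) (s(y) = (y/y + 1/y)/7 = (1 + 1/y)/7 = ⅐ + 1/(7*y))
t(N, k) = 4
t(11, s(-2)) - 91*(-72) = 4 - 91*(-72) = 4 + 6552 = 6556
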